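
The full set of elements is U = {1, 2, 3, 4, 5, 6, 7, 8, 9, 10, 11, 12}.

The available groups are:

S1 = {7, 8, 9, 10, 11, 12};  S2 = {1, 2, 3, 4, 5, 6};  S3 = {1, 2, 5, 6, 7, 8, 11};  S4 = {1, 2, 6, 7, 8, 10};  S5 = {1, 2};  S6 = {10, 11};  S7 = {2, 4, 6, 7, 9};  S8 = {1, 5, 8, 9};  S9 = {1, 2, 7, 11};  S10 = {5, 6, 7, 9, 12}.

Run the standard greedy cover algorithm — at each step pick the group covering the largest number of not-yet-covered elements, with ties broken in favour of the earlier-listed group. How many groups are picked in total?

3

Greedy: pick S3 (covers 7 new) → pick S1 (covers 3 new) → pick S2 (covers 2 new). Total picks: 3.
(The true minimum cover uses only 2 groups, so greedy is not optimal here.)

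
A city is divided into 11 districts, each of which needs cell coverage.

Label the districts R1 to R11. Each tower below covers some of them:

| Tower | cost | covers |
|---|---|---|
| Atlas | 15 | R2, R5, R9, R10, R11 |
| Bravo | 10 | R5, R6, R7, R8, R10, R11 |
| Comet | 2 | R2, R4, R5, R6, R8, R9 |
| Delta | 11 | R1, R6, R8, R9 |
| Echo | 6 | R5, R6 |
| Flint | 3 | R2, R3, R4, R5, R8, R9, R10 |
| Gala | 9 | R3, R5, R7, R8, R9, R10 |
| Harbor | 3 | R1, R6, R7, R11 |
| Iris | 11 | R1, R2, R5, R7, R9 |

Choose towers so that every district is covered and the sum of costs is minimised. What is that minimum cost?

Flint, Harbor together cover every district (Flint ∪ Harbor = {R1, R2, R3, R4, R5, R6, R7, R8, R9, R10, R11}); total cost 3 + 3 = 6.
The greedy pick Comet, Harbor, Flint costs 8; no covering selection beats 6.

6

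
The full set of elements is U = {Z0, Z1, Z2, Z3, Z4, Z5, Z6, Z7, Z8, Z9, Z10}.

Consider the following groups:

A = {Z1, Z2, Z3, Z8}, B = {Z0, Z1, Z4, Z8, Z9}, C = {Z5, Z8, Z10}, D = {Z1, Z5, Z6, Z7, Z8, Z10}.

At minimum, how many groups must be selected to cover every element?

3

A and B and D together: A ∪ B ∪ D = {Z0, Z1, Z2, Z3, Z4, Z5, Z6, Z7, Z8, Z9, Z10} — every element is covered.
Only B contains Z0, so B is forced; the remaining 6 elements need at least 2 more groups (each remaining group adds at most 4) — so at least 3 groups are needed, and 3 is optimal.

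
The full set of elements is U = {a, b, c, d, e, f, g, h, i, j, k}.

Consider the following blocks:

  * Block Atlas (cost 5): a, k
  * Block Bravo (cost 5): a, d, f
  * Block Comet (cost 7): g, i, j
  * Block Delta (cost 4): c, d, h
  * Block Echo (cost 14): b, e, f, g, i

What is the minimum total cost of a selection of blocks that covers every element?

30

Atlas, Comet, Delta, Echo together cover every element (Atlas ∪ Comet ∪ Delta ∪ Echo = {a, b, c, d, e, f, g, h, i, j, k}); total cost 5 + 7 + 4 + 14 = 30.
No covering selection has total cost below 30.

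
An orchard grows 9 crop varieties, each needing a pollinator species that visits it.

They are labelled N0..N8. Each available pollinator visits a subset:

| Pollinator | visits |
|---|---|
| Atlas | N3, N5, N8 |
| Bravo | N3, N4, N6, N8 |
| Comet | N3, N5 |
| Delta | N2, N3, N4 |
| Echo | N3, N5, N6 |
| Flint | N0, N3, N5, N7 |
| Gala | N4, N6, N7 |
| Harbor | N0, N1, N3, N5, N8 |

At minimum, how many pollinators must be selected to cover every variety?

Delta and Gala and Harbor together: Delta ∪ Gala ∪ Harbor = {N0, N1, N2, N3, N4, N5, N6, N7, N8} — every variety is covered.
Only Harbor contains N1, so Harbor is forced; the remaining 4 varieties need at least 2 more pollinators (each remaining pollinator adds at most 3) — so at least 3 pollinators are needed, and 3 is optimal.

3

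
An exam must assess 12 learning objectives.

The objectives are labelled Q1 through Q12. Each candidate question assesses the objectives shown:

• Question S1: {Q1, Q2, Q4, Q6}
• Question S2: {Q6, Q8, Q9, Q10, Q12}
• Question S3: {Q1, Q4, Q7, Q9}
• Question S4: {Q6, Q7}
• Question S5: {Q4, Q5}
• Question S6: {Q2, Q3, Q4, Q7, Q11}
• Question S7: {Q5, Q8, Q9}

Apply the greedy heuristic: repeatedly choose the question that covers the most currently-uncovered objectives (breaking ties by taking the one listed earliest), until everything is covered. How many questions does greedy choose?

Greedy: pick S2 (covers 5 new) → pick S6 (covers 5 new) → pick S1 (covers 1 new) → pick S5 (covers 1 new). Total picks: 4.

4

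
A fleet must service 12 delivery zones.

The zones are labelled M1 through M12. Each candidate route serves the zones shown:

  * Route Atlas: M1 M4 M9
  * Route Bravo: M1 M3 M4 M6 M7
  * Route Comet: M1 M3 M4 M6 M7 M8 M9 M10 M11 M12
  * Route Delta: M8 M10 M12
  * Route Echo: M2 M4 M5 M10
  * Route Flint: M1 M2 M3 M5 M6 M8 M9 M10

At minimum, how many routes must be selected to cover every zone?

Comet and Flint together: Comet ∪ Flint = {M1, M2, M3, M4, M5, M6, M7, M8, M9, M10, M11, M12} — every zone is covered.
No single route has all 12 zones (the largest, Comet, has 10), so 2 is optimal.

2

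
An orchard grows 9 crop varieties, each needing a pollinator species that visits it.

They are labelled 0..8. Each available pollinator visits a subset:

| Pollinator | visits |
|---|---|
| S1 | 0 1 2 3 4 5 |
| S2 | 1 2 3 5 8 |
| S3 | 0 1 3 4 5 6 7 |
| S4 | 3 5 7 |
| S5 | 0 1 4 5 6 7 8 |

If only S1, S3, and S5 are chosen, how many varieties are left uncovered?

0

Union of S1, S3, S5 = {0, 1, 2, 3, 4, 5, 6, 7, 8} — that's every variety, so 0 are uncovered.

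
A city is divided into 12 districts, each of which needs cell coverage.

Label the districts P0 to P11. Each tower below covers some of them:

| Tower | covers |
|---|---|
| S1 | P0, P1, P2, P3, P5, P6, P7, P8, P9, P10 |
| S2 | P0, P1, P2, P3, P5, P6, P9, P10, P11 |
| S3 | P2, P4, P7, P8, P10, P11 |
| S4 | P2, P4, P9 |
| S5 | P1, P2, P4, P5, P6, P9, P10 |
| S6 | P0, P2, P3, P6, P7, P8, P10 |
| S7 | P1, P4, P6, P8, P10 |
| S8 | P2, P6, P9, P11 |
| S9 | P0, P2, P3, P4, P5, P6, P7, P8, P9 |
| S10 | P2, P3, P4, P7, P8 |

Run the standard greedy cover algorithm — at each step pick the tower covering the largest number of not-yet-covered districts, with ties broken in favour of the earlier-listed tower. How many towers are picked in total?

2

Greedy: pick S1 (covers 10 new) → pick S3 (covers 2 new). Total picks: 2.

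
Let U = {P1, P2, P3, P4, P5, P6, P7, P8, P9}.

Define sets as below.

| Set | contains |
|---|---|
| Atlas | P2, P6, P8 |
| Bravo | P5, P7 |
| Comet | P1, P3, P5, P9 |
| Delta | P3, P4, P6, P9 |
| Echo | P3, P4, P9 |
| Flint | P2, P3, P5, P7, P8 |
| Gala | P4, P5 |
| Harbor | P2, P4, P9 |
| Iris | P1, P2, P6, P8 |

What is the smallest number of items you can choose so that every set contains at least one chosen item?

The 3 items {P5, P8, P9} hit every set.
The sets Atlas, Bravo, Echo are pairwise disjoint, so any hitting set needs a separate item for each — at least 3. Hence 3 is optimal.

3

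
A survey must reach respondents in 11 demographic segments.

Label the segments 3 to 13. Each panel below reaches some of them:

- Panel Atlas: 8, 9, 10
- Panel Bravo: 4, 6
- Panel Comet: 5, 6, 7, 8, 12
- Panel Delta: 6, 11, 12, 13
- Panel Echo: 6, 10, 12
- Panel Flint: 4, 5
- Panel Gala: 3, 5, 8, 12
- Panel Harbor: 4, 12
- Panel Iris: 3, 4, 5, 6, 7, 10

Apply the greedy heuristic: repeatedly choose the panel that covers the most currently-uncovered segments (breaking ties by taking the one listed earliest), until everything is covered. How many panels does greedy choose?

3

Greedy: pick Iris (covers 6 new) → pick Delta (covers 3 new) → pick Atlas (covers 2 new). Total picks: 3.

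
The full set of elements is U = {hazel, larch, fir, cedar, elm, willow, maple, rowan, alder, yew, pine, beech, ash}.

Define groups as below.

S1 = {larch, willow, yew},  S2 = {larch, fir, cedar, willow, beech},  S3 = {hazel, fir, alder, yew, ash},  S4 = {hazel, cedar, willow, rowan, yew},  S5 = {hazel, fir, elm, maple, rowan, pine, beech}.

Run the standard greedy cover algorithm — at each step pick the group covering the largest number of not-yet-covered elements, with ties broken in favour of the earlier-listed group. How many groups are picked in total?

Greedy: pick S5 (covers 7 new) → pick S1 (covers 3 new) → pick S3 (covers 2 new) → pick S2 (covers 1 new). Total picks: 4.
(The true minimum cover uses only 3 groups, so greedy is not optimal here.)

4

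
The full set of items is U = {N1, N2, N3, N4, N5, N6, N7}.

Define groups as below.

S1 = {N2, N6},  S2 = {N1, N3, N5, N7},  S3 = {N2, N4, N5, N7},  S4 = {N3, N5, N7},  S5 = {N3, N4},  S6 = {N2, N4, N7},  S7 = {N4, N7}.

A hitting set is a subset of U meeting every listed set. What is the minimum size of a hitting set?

3

The 3 items {N2, N4, N5} hit every group.
No choice of 2 items meets every group, so 3 is the minimum.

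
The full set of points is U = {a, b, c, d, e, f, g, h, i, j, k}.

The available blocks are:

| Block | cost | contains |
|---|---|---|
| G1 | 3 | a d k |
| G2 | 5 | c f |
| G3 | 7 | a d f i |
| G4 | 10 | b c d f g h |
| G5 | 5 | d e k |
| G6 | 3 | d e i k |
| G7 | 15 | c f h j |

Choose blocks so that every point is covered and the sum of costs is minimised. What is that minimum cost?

31

G1, G4, G6, G7 together cover every point (G1 ∪ G4 ∪ G6 ∪ G7 = {a, b, c, d, e, f, g, h, i, j, k}); total cost 3 + 10 + 3 + 15 = 31.
No covering selection has total cost below 31.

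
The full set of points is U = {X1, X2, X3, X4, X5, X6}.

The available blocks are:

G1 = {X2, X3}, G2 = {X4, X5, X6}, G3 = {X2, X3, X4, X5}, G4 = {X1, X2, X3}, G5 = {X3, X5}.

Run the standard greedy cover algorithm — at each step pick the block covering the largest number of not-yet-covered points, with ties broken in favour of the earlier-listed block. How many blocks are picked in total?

Greedy: pick G3 (covers 4 new) → pick G2 (covers 1 new) → pick G4 (covers 1 new). Total picks: 3.
(The true minimum cover uses only 2 blocks, so greedy is not optimal here.)

3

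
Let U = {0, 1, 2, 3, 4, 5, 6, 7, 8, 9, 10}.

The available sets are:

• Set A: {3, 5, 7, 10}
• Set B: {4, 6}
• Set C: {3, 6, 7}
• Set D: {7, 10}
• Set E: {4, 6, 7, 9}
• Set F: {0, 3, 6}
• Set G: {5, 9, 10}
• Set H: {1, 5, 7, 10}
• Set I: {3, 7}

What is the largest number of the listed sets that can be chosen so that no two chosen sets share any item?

B, G, I are pairwise disjoint (B={4,6}; G={5,9,10}; I={3,7}).
Every remaining set overlaps one of these, and no 4 of the listed sets are pairwise disjoint, so 3 is the maximum.

3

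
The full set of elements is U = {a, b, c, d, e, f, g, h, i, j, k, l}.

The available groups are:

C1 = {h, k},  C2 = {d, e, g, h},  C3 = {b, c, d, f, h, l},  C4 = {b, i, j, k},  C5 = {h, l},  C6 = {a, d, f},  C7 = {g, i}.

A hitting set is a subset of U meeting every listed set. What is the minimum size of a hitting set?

3

T = {a, h, i} meets every group (each contains at least one member of T), and |T| = 3.
The groups C1, C6, C7 are pairwise disjoint, so any hitting set needs a separate element for each — at least 3. Hence 3 is optimal.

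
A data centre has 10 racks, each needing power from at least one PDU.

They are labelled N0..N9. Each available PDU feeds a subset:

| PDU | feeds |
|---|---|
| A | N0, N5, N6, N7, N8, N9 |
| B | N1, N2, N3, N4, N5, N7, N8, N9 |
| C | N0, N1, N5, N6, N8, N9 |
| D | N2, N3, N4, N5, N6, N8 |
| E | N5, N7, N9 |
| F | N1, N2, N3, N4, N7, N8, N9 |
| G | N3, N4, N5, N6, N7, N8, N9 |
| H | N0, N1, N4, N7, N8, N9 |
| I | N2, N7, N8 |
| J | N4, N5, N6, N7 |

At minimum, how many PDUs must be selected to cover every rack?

2

B and C together: B ∪ C = {N0, N1, N2, N3, N4, N5, N6, N7, N8, N9} — every rack is covered.
No single PDU has all 10 racks (the largest, B, has 8), so 2 is optimal.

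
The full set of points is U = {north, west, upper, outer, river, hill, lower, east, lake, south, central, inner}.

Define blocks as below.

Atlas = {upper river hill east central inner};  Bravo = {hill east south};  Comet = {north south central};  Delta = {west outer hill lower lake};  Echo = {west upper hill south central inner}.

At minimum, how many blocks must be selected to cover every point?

Atlas, Comet, and Delta cover everything between them: the union {north, west, upper, outer, river, hill, lower, east, lake, south, central, inner} is all of U.
Only Comet contains north, so Comet is forced; the remaining 9 points need at least 2 more blocks (each remaining block adds at most 5) — so at least 3 blocks are needed, and 3 is optimal.

3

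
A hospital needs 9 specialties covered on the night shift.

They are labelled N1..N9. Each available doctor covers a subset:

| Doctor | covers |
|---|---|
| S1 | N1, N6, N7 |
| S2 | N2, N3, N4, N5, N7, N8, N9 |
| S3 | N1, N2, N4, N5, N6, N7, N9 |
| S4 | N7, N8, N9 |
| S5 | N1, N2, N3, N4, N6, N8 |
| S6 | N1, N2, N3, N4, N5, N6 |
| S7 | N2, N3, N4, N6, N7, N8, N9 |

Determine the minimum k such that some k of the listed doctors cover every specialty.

2

Take {S1, S2}. Their union is {N1, N2, N3, N4, N5, N6, N7, N8, N9}, which is all 9 specialties.
No single doctor has all 9 specialties (the largest, S2, has 7), so 2 is optimal.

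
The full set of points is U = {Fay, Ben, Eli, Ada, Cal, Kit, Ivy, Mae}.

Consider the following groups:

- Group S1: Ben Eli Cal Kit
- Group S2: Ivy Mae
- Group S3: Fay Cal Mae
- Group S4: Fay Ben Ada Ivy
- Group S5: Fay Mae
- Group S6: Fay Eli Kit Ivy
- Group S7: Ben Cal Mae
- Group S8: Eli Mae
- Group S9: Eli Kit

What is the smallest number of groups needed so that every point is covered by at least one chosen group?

3

Take {S1, S4, S5}. Their union is {Fay, Ben, Eli, Ada, Cal, Kit, Ivy, Mae}, which is all 8 points.
Only S4 contains Ada, so S4 is forced; the remaining 4 points need at least 2 more groups (each remaining group adds at most 3) — so at least 3 groups are needed, and 3 is optimal.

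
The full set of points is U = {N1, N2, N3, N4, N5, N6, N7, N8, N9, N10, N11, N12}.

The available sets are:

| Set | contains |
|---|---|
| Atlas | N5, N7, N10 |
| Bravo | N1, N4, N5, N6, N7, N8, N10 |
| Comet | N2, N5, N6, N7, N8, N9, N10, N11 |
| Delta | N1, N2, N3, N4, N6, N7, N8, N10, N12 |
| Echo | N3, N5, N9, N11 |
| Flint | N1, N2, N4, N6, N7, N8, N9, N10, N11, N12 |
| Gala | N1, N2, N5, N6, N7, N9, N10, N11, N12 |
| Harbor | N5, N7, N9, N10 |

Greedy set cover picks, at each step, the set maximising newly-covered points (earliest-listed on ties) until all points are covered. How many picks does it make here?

2

Greedy: pick Flint (covers 10 new) → pick Echo (covers 2 new). Total picks: 2.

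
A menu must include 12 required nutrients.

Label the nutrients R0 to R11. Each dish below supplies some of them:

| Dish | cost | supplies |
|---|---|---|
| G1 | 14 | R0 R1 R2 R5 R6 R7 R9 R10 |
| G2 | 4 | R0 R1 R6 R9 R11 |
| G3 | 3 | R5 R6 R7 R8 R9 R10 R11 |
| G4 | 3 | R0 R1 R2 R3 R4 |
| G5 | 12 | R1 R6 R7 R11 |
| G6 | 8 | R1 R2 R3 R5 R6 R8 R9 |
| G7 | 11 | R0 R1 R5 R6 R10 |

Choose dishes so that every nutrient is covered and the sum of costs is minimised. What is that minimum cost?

6

G3, G4 together cover every nutrient (G3 ∪ G4 = {R0, R1, R2, R3, R4, R5, R6, R7, R8, R9, R10, R11}); total cost 3 + 3 = 6.
No covering selection has total cost below 6.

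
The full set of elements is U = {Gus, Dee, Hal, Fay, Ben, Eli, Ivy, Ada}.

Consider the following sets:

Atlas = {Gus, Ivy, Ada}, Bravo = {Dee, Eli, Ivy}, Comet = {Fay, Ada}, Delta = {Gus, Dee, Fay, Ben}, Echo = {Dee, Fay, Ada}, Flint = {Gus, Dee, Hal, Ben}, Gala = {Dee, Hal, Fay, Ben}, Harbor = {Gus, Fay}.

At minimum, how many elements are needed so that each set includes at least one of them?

H = {Dee, Fay, Ada} meets every set (each contains at least one member of H), and |H| = 3.
No choice of 2 elements meets every set, so 3 is the minimum.

3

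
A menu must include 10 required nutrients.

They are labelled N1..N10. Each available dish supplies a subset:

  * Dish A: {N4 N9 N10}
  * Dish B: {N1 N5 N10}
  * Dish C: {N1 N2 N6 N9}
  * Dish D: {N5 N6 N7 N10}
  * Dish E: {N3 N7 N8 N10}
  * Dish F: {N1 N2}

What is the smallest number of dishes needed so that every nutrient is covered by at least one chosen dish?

4

Take {A, B, C, E}. Their union is {N1, N2, N3, N4, N5, N6, N7, N8, N9, N10}, which is all 10 nutrients.
Only A contains N4, so A is forced; the remaining 7 nutrients need at least 3 more dishes (each remaining dish adds at most 3) — so at least 4 dishes are needed, and 4 is optimal.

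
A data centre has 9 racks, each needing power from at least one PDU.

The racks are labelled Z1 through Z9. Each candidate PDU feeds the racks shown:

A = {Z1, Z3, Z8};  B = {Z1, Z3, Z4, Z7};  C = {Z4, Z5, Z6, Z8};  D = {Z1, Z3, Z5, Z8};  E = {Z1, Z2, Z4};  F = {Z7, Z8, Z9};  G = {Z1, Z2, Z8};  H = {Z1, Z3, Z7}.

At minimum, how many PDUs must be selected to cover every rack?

4

C and D and F and G together: C ∪ D ∪ F ∪ G = {Z1, Z2, Z3, Z4, Z5, Z6, Z7, Z8, Z9} — every rack is covered.
No 3 of the 8 PDUs cover everything (all 56 combinations miss at least one rack), so 4 is optimal.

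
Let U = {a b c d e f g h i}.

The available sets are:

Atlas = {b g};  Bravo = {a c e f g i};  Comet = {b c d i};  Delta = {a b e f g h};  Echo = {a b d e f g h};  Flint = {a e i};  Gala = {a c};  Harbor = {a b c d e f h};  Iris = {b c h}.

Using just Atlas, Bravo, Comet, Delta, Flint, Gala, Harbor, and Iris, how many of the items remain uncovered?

0

Union of Atlas, Bravo, Comet, Delta, Flint, Gala, Harbor, Iris = {a, b, c, d, e, f, g, h, i} — that's every item, so 0 are uncovered.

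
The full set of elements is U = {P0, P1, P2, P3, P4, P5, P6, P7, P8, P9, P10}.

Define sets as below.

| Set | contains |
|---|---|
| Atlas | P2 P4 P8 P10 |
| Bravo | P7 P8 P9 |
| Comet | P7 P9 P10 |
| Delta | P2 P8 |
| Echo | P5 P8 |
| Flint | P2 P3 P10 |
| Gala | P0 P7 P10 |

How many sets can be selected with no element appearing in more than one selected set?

2

Comet, Echo are pairwise disjoint (Comet={P7,P9,P10}; Echo={P5,P8}).
Every remaining set overlaps one of these, and no 3 of the listed sets are pairwise disjoint, so 2 is the maximum.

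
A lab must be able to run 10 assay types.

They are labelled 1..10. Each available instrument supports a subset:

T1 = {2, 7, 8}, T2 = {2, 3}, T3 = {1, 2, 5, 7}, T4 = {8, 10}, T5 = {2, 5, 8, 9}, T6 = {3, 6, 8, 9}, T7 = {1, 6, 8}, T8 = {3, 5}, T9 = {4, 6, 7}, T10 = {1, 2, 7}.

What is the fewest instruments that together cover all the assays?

4

T3 and T4 and T6 and T9 together: T3 ∪ T4 ∪ T6 ∪ T9 = {1, 2, 3, 4, 5, 6, 7, 8, 9, 10} — every assay is covered.
No 3 of the 10 instruments cover everything (all 120 combinations miss at least one assay), so 4 is optimal.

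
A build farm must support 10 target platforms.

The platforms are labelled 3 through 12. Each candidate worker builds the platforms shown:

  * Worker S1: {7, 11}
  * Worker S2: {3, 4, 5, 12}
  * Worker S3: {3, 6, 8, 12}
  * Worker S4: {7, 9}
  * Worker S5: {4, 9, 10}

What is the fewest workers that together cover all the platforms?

Take {S1, S2, S3, S5}. Their union is {3, 4, 5, 6, 7, 8, 9, 10, 11, 12}, which is all 10 platforms.
Only S2 contains 5, so S2 is forced; the remaining 6 platforms need at least 3 more workers (each remaining worker adds at most 2) — so at least 4 workers are needed, and 4 is optimal.

4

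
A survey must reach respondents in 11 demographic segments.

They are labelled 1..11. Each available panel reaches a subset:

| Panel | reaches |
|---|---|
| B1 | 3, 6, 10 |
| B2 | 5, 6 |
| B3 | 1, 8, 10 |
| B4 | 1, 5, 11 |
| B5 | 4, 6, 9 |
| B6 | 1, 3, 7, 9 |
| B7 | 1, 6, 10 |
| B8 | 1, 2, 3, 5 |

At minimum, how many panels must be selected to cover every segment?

Take {B3, B4, B5, B6, B8}. Their union is {1, 2, 3, 4, 5, 6, 7, 8, 9, 10, 11}, which is all 11 segments.
Only B6 contains 7, so B6 is forced; the remaining 7 segments need at least 4 more panels (each remaining panel adds at most 2) — so at least 5 panels are needed, and 5 is optimal.

5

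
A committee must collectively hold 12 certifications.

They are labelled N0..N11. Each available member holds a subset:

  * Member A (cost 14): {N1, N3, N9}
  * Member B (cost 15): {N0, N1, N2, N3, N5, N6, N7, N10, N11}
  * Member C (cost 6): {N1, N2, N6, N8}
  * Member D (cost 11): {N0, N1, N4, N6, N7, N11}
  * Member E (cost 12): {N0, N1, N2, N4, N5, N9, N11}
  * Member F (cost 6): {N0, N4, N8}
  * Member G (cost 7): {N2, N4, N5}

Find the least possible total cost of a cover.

B, E, F together cover every certification (B ∪ E ∪ F = {N0, N1, N2, N3, N4, N5, N6, N7, N8, N9, N10, N11}); total cost 15 + 12 + 6 = 33.
No covering selection has total cost below 33.

33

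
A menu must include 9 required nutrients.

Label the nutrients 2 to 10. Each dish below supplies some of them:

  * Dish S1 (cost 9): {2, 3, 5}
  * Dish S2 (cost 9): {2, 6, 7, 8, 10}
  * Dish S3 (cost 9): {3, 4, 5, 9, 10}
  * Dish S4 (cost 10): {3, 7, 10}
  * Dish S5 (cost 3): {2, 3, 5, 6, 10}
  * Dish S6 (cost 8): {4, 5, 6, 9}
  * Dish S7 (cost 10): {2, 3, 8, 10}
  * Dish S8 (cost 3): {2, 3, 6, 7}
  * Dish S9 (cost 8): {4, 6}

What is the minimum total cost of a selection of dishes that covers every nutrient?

18

S2, S3 together cover every nutrient (S2 ∪ S3 = {2, 3, 4, 5, 6, 7, 8, 9, 10}); total cost 9 + 9 = 18.
The greedy pick S5, S8, S6, S2 costs 23; no covering selection beats 18.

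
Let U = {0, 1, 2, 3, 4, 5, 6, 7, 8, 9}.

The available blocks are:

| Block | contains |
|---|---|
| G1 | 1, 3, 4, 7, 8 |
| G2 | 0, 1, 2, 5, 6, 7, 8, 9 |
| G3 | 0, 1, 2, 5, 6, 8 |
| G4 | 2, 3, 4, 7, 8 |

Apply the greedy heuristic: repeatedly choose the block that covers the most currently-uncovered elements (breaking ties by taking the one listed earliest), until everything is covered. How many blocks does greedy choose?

Greedy: pick G2 (covers 8 new) → pick G1 (covers 2 new). Total picks: 2.

2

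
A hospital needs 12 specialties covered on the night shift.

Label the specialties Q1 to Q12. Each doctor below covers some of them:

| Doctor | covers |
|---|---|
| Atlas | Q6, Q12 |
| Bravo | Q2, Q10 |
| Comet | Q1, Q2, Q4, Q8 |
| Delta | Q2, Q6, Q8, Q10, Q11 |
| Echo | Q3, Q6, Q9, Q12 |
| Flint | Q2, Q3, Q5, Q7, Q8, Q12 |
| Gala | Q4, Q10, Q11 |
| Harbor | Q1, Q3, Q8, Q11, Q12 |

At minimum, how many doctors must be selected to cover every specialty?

Echo and Flint and Gala and Harbor together: Echo ∪ Flint ∪ Gala ∪ Harbor = {Q1, Q2, Q3, Q4, Q5, Q6, Q7, Q8, Q9, Q10, Q11, Q12} — every specialty is covered.
No 3 of the 8 doctors cover everything (all 56 combinations miss at least one specialty), so 4 is optimal.

4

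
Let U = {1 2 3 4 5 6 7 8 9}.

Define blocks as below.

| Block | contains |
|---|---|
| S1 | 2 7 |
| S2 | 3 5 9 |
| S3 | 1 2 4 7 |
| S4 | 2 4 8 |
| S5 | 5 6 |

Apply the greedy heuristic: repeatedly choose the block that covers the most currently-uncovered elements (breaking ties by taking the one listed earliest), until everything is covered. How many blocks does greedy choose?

4

Greedy: pick S3 (covers 4 new) → pick S2 (covers 3 new) → pick S4 (covers 1 new) → pick S5 (covers 1 new). Total picks: 4.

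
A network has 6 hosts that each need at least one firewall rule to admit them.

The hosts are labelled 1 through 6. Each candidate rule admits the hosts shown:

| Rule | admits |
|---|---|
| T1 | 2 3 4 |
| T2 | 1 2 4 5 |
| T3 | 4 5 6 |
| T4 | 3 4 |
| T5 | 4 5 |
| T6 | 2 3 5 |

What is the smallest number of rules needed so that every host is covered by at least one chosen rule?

T2 and T3 and T6 together: T2 ∪ T3 ∪ T6 = {1, 2, 3, 4, 5, 6} — every host is covered.
Only T2 contains 1, so T2 is forced; the remaining 2 hosts need at least 2 more rules (each remaining rule adds at most 1) — so at least 3 rules are needed, and 3 is optimal.

3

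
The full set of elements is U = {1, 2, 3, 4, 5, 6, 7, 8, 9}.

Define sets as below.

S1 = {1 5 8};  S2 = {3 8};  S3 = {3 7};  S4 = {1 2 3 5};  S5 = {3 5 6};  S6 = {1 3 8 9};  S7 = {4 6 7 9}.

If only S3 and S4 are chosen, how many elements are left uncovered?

Union of S3, S4 = {1, 2, 3, 5, 7}.
Not covered: 4, 6, 8, 9 — 4 elements.

4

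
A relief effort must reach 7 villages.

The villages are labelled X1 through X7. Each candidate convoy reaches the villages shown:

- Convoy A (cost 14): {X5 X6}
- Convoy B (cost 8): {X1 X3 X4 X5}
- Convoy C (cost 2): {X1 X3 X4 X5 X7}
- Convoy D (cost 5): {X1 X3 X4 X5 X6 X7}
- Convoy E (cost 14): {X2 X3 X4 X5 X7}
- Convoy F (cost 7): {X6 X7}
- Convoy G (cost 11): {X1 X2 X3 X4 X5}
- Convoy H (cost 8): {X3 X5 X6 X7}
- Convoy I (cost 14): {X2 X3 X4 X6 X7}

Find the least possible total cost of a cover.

16

D, G together cover every village (D ∪ G = {X1, X2, X3, X4, X5, X6, X7}); total cost 5 + 11 = 16.
The greedy pick C, D, G costs 18; no covering selection beats 16.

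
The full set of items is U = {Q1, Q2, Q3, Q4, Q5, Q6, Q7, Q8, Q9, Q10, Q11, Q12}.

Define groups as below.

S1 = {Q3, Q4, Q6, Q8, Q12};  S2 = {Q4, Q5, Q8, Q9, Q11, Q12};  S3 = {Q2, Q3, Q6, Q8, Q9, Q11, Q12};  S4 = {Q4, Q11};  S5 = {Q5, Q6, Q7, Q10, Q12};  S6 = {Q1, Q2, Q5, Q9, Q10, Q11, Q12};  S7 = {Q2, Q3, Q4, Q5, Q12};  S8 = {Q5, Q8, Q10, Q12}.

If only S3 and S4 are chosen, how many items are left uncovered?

4

Union of S3, S4 = {Q2, Q3, Q4, Q6, Q8, Q9, Q11, Q12}.
Not covered: Q1, Q5, Q7, Q10 — 4 items.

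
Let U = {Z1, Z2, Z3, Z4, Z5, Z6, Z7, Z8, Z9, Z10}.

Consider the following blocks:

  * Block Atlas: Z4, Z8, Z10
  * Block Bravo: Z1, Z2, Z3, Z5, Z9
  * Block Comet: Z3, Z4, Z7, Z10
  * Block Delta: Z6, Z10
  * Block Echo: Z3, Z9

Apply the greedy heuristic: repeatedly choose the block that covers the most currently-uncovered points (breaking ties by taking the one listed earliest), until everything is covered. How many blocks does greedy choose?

Greedy: pick Bravo (covers 5 new) → pick Atlas (covers 3 new) → pick Comet (covers 1 new) → pick Delta (covers 1 new). Total picks: 4.

4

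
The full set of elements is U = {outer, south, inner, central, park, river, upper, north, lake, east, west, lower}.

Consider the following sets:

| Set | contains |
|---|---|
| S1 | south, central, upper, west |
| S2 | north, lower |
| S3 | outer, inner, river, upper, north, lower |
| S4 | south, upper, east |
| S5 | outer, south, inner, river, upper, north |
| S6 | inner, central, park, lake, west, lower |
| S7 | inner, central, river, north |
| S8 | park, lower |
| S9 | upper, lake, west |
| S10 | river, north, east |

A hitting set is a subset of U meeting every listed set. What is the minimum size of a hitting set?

3

Take H = {upper, north, lower}. Each listed set contains at least one of these, so H is a hitting set of size 3.
The sets S7, S8, S9 are pairwise disjoint, so any hitting set needs a separate element for each — at least 3. Hence 3 is optimal.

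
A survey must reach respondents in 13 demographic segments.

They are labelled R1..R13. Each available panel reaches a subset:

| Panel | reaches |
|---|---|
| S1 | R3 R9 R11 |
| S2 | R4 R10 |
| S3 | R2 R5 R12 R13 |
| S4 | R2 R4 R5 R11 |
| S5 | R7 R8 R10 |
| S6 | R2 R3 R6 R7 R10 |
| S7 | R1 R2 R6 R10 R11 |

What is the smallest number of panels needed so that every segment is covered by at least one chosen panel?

Take {S1, S3, S4, S5, S7}. Their union is {R1, R2, R3, R4, R5, R6, R7, R8, R9, R10, R11, R12, R13}, which is all 13 segments.
No 4 of the 7 panels cover everything (all 35 combinations miss at least one segment), so 5 is optimal.

5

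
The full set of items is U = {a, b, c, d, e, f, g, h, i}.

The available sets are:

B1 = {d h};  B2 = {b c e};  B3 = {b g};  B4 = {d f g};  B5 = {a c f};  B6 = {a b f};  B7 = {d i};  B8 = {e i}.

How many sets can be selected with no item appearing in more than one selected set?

B1, B3, B5, B8 are pairwise disjoint (B1={d,h}; B3={b,g}; B5={a,c,f}; B8={e,i}).
Every remaining set overlaps one of these, and no 5 of the listed sets are pairwise disjoint, so 4 is the maximum.

4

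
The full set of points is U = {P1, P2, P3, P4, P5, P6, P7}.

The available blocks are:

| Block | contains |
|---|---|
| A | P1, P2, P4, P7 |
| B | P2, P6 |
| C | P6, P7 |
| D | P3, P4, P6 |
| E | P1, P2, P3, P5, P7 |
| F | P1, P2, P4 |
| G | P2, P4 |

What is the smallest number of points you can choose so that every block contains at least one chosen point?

2

The 2 points {P2, P6} hit every block.
The blocks C, F are pairwise disjoint, so any hitting set needs a separate point for each — at least 2. Hence 2 is optimal.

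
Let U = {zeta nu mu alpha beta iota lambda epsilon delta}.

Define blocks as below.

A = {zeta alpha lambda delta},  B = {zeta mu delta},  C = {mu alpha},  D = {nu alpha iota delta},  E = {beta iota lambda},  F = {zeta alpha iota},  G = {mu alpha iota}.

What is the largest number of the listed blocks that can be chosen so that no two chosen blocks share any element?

B, E are pairwise disjoint (B={zeta,mu,delta}; E={beta,iota,lambda}).
Every remaining block overlaps one of these, and no 3 of the listed blocks are pairwise disjoint, so 2 is the maximum.

2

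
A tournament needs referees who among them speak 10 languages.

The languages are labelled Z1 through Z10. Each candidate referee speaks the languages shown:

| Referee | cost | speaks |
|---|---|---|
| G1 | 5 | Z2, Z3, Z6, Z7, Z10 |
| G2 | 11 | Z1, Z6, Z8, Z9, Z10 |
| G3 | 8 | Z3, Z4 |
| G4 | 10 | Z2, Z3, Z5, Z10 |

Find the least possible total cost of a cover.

34

G1, G2, G3, G4 together cover every language (G1 ∪ G2 ∪ G3 ∪ G4 = {Z1, Z2, Z3, Z4, Z5, Z6, Z7, Z8, Z9, Z10}); total cost 5 + 11 + 8 + 10 = 34.
No covering selection has total cost below 34.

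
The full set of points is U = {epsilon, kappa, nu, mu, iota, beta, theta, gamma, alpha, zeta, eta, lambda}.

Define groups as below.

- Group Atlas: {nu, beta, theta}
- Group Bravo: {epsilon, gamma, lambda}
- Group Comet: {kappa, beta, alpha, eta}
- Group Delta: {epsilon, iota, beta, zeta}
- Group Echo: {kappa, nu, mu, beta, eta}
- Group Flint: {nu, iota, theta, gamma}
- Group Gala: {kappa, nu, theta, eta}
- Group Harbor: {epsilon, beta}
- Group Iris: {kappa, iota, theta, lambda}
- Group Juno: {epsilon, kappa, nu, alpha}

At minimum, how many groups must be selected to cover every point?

5

Atlas and Bravo and Delta and Echo and Juno together: Atlas ∪ Bravo ∪ Delta ∪ Echo ∪ Juno = {epsilon, kappa, nu, mu, iota, beta, theta, gamma, alpha, zeta, eta, lambda} — every point is covered.
No 4 of the 10 groups cover everything (all 210 combinations miss at least one point), so 5 is optimal.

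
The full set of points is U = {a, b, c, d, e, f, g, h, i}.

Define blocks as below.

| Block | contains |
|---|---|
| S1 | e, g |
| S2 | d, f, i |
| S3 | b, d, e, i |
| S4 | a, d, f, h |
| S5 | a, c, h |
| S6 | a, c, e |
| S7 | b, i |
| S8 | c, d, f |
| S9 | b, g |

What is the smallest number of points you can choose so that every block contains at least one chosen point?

The 4 points {a, b, e, f} hit every block.
No choice of 3 points meets every block, so 4 is the minimum.

4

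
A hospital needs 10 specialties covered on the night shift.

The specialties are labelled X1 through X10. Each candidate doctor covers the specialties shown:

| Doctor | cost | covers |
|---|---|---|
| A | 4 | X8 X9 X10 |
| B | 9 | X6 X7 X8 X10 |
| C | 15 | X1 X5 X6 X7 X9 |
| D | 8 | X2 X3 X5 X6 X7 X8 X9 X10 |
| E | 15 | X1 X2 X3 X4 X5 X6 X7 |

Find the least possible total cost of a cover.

A, E together cover every specialty (A ∪ E = {X1, X2, X3, X4, X5, X6, X7, X8, X9, X10}); total cost 4 + 15 = 19.
The greedy pick D, E costs 23; no covering selection beats 19.

19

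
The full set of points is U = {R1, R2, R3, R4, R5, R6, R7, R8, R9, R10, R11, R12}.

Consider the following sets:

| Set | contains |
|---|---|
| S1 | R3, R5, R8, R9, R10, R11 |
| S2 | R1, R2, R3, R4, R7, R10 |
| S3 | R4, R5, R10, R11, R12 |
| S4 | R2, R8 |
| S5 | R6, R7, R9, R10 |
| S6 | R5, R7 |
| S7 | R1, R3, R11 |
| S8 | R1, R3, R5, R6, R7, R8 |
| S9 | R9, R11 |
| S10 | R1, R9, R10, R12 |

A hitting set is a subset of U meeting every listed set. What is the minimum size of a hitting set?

Take H = {R7, R8, R11, R12}. Each listed set contains at least one of these, so H is a hitting set of size 4.
No choice of 3 points meets every set, so 4 is the minimum.

4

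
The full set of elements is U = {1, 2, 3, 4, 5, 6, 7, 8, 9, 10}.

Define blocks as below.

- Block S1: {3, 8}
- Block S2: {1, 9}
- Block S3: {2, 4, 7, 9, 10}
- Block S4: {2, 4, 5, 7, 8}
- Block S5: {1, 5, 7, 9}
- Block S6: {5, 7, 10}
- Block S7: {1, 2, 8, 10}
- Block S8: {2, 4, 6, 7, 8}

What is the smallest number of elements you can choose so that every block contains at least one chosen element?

H = {8, 9, 10} meets every block (each contains at least one member of H), and |H| = 3.
The blocks S1, S2, S6 are pairwise disjoint, so any hitting set needs a separate element for each — at least 3. Hence 3 is optimal.

3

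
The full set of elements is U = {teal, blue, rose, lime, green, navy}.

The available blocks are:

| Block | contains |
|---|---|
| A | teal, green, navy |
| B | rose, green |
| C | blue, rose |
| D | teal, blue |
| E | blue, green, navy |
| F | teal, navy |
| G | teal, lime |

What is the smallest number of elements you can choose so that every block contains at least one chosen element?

The 3 elements {teal, rose, green} hit every block.
No choice of 2 elements meets every block, so 3 is the minimum.

3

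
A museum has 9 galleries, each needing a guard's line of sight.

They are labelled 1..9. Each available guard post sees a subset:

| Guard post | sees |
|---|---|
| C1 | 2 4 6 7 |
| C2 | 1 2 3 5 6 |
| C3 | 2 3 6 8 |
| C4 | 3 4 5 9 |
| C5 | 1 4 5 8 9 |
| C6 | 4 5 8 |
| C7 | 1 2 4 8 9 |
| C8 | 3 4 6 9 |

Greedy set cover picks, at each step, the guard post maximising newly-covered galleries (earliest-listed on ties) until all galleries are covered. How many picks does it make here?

Greedy: pick C2 (covers 5 new) → pick C5 (covers 3 new) → pick C1 (covers 1 new). Total picks: 3.

3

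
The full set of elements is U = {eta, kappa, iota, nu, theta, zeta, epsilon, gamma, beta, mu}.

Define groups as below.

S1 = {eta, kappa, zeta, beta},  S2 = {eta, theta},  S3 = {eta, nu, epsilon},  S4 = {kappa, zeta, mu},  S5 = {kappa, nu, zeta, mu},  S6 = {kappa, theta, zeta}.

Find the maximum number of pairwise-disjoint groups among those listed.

2

S3, S4 are pairwise disjoint (S3={eta,nu,epsilon}; S4={kappa,zeta,mu}).
Every remaining group overlaps one of these, and no 3 of the listed groups are pairwise disjoint, so 2 is the maximum.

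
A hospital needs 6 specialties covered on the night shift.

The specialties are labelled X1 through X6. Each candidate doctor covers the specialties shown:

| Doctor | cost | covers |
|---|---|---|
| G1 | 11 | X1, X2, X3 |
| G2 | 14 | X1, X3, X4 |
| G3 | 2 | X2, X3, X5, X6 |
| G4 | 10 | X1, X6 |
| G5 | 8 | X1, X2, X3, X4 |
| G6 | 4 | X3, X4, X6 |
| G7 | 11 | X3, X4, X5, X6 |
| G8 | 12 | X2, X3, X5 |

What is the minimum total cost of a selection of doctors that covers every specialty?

G3, G5 together cover every specialty (G3 ∪ G5 = {X1, X2, X3, X4, X5, X6}); total cost 2 + 8 = 10.
No covering selection has total cost below 10.

10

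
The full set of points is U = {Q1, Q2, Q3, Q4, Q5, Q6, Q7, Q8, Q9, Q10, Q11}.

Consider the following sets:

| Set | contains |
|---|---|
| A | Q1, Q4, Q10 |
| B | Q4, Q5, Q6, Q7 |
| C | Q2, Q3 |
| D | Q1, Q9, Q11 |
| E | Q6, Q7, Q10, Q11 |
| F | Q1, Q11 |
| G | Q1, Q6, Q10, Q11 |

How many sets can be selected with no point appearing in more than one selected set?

3

B, C, F are pairwise disjoint (B={Q4,Q5,Q6,Q7}; C={Q2,Q3}; F={Q1,Q11}).
Every remaining set overlaps one of these, and no 4 of the listed sets are pairwise disjoint, so 3 is the maximum.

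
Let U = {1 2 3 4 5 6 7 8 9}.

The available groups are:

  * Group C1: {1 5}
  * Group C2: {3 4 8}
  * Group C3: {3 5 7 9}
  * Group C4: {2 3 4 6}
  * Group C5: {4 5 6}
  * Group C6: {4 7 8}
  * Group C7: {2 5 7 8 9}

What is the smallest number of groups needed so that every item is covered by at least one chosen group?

3

Take {C1, C4, C7}. Their union is {1, 2, 3, 4, 5, 6, 7, 8, 9}, which is all 9 items.
Only C1 contains 1, so C1 is forced; the remaining 7 items need at least 2 more groups (each remaining group adds at most 4) — so at least 3 groups are needed, and 3 is optimal.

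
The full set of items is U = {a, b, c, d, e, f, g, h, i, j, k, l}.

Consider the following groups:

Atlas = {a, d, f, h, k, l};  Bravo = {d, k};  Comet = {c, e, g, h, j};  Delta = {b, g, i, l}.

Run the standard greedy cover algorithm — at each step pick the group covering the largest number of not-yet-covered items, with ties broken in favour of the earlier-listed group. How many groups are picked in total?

Greedy: pick Atlas (covers 6 new) → pick Comet (covers 4 new) → pick Delta (covers 2 new). Total picks: 3.

3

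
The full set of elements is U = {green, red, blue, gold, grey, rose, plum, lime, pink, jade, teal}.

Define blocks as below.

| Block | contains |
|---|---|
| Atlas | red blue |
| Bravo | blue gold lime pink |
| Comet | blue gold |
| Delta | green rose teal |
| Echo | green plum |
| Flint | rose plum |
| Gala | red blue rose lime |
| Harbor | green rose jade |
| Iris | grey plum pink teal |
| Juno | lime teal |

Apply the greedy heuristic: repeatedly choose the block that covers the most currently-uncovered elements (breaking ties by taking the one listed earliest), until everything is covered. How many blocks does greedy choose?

Greedy: pick Bravo (covers 4 new) → pick Delta (covers 3 new) → pick Iris (covers 2 new) → pick Atlas (covers 1 new) → pick Harbor (covers 1 new). Total picks: 5.
(The true minimum cover uses only 4 blocks, so greedy is not optimal here.)

5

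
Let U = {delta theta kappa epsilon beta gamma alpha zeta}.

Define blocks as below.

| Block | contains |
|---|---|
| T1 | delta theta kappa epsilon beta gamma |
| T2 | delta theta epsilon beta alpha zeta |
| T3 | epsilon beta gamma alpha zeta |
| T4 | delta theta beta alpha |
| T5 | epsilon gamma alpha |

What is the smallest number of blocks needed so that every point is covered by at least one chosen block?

2

T1 and T3 cover everything between them: the union {delta, theta, kappa, epsilon, beta, gamma, alpha, zeta} is all of U.
No single block has all 8 points (the largest, T1, has 6), so 2 is optimal.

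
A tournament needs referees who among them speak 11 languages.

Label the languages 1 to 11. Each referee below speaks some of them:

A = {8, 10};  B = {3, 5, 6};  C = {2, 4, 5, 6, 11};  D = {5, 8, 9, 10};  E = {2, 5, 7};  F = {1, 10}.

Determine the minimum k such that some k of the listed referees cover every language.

5

Take {B, C, D, E, F}. Their union is {1, 2, 3, 4, 5, 6, 7, 8, 9, 10, 11}, which is all 11 languages.
No 4 of the 6 referees cover everything (all 15 combinations miss at least one language), so 5 is optimal.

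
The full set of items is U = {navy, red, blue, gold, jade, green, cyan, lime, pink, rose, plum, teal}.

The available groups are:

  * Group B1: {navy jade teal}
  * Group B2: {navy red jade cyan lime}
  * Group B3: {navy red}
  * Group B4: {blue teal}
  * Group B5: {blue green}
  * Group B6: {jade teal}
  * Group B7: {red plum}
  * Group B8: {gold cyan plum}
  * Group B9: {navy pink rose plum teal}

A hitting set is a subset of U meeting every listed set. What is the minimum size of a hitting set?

The 4 items {red, blue, plum, teal} hit every group.
The groups B3, B5, B6, B8 are pairwise disjoint, so any hitting set needs a separate item for each — at least 4. Hence 4 is optimal.

4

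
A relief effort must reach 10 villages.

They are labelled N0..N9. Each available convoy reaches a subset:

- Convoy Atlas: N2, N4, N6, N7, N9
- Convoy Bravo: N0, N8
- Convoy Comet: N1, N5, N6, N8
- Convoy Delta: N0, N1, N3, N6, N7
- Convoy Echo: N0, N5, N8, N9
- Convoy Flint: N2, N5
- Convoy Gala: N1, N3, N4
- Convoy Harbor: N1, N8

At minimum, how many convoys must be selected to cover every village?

Atlas and Comet and Delta together: Atlas ∪ Comet ∪ Delta = {N0, N1, N2, N3, N4, N5, N6, N7, N8, N9} — every village is covered.
No 2 of the 8 convoys cover everything (all 28 combinations miss at least one village), so 3 is optimal.

3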